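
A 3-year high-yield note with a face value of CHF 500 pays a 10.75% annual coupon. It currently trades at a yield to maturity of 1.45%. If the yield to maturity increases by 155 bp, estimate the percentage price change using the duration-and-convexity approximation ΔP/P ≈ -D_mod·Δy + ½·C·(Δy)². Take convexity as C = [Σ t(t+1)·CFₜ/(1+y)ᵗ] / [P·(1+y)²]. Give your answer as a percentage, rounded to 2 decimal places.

-4.08%

With y = 0.0145:
  t   CF        PV=CF/(1+0.0145)^t    t·PV        t(t+1)·PV
  1        53.75        52.9818        52.9818         105.9635
  2        53.75        52.2245       104.4490         313.3471
  3       553.75       530.3439     1,591.0317       6,364.1269
  Σ                    635.5502     1,748.4625       6,783.4375
P = 635.5502; D_Mac = 2.75110 yrs; D_mod = 2.71178 yrs; C = 10.37041.
Duration effect: -2.71178 × (+0.0155) = -0.042033
Convexity effect: 0.5 × 10.37041 × (0.0155)² = +0.0012457
ΔP/P ≈ -0.042033 + 0.0012457 = -0.040787 = -4.0787%.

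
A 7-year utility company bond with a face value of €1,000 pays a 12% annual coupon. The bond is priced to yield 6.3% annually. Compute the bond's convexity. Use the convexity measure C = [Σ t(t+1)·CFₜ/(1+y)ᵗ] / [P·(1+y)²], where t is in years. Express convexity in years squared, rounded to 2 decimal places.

34.31

With y = 0.063:
  t   CF        PV=CF/(1+0.063)^t    t·PV        t(t+1)·PV
  1       120.00       112.8881       112.8881         225.7761
  2       120.00       106.1976       212.3952         637.1856
  3       120.00        99.9037       299.7110       1,198.8441
  4       120.00        93.9828       375.9310       1,879.6552
  5       120.00        88.4128       442.0638       2,652.3826
  6       120.00        83.1729       499.0372       3,493.2603
  7     1,120.00       730.2729     5,111.9101      40,895.2811
  Σ                  1,314.8306     7,053.9364      50,982.3850
P = 1,314.8306.
Convexity = Σ t(t+1)·PV / [P·(1+y)²] = 50,982.3850 / (1,314.8306 × 1.129969) = 34.31499.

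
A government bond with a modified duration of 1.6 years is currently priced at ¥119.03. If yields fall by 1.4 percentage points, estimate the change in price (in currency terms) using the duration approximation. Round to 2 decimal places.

+¥2.67

Duration approximation: ΔP/P ≈ -D_mod · Δy = -1.6 × (-0.014) = +0.022400.
ΔP ≈ 119.03 × (+0.022400) = +2.666272.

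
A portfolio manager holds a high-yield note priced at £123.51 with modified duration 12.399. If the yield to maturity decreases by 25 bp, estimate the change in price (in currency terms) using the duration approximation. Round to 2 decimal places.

Duration approximation: ΔP/P ≈ -D_mod · Δy = -12.399 × (-0.0025) = +0.0309975.
ΔP ≈ 123.51 × (+0.0309975) = +3.828501225.

+£3.83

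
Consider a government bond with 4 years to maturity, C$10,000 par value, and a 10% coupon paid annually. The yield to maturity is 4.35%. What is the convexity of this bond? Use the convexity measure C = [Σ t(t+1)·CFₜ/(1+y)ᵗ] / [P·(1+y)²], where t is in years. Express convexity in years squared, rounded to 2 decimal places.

With y = 0.0435:
  t   CF        PV=CF/(1+0.0435)^t    t·PV        t(t+1)·PV
  1     1,000.00       958.3134       958.3134       1,916.6267
  2     1,000.00       918.3645     1,836.7290       5,510.1871
  3     1,000.00       880.0810     2,640.2430      10,560.9719
  4    11,000.00     9,277.3271    37,109.3086     185,546.5430
  Σ                 12,034.0860    42,544.5940     203,534.3287
P = 12,034.0860.
Convexity = Σ t(t+1)·PV / [P·(1+y)²] = 203,534.3287 / (12,034.0860 × 1.088892) = 15.53244.

15.53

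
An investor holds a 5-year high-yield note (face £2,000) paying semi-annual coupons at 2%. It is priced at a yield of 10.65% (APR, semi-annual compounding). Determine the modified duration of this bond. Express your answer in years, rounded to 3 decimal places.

4.482 years

Periodic yield y = 0.05325. First find Macaulay duration:
  t   CF        PV=CF/(1+0.05325)^t    t·PV
  1        20.00        18.9888        18.9888
  2        20.00        18.0288        36.0576
  3        20.00        17.1173        51.3519
  4        20.00        16.2519        65.0076
  5        20.00        15.4302        77.1512
  6        20.00        14.6501        87.9007
  7        20.00        13.9094        97.3661
  8        20.00        13.2062       105.6497
  9        20.00        12.5385       112.8468
  10    2,020.00     1,202.3660    12,023.6601
  Σ                  1,342.4874    12,675.9806
P = 1,342.4874; Macaulay duration = 12,675.9806 / 1,342.4874 = 9.44216 half-year periods = 4.72108 years.
Modified duration = D_Mac / (1 + y) = 4.72108 / 1.05325 = 4.48239 years.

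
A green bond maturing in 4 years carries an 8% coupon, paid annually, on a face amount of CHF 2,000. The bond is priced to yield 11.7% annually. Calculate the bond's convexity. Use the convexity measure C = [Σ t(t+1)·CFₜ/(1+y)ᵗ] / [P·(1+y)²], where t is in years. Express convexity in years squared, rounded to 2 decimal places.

With y = 0.117:
  t   CF        PV=CF/(1+0.117)^t    t·PV        t(t+1)·PV
  1       160.00       143.2408       143.2408         286.4816
  2       160.00       128.2371       256.4742         769.4225
  3       160.00       114.8049       344.4147       1,377.6589
  4     2,160.00     1,387.5258     5,550.1031      27,750.5155
  Σ                  1,773.8086     6,294.2328      30,184.0785
P = 1,773.8086.
Convexity = Σ t(t+1)·PV / [P·(1+y)²] = 30,184.0785 / (1,773.8086 × 1.247689) = 13.63844.

13.64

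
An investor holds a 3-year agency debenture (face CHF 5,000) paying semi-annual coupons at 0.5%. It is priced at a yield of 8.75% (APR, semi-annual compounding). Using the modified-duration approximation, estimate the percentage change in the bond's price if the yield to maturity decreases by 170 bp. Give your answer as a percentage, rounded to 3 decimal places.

+4.851%

Periodic yield y = 0.04375. Modified duration first:
  t   CF        PV=CF/(1+0.04375)^t    t·PV
  1        12.50        11.9760        11.9760
  2        12.50        11.4741        22.9481
  3        12.50        10.9931        32.9793
  4        12.50        10.5323        42.1293
  5        12.50        10.0908        50.4542
  6     5,012.50     3,876.8184    23,260.9102
  Σ                  3,931.8848    23,421.3972
P = 3,931.8848; D_Mac = 5.95679 half-year periods = 2.97839 yrs; D_mod = 2.97839/(1+0.04375) = 2.85355 yrs.
ΔP/P ≈ -D_mod · Δy = -2.85355 × (-0.017) = +0.048510 = +4.8510%.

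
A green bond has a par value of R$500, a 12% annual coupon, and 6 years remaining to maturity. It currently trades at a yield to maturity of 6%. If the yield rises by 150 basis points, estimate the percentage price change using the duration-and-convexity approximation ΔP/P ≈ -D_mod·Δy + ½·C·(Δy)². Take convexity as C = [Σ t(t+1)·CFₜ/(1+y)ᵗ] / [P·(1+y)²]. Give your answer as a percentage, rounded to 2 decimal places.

With y = 0.06:
  t   CF        PV=CF/(1+0.06)^t    t·PV        t(t+1)·PV
  1        60.00        56.6038        56.6038         113.2075
  2        60.00        53.3998       106.7996         320.3987
  3        60.00        50.3772       151.1315         604.5259
  4        60.00        47.5256       190.1025         950.5124
  5        60.00        44.8355       224.1775       1,345.0647
  6       560.00       394.7779     2,368.6674      16,580.6719
  Σ                    647.5197     3,097.4822      19,914.3812
P = 647.5197; D_Mac = 4.78361 yrs; D_mod = 4.51284 yrs; C = 27.37172.
Duration effect: -4.51284 × (+0.015) = -0.067693
Convexity effect: 0.5 × 27.37172 × (0.015)² = +0.0030793
ΔP/P ≈ -0.067693 + 0.0030793 = -0.064613 = -6.4613%.

-6.46%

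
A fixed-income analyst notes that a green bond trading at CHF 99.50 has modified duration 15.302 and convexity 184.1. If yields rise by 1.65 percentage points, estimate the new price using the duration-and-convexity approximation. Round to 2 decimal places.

CHF 76.87

Duration effect: -D_mod·Δy = -15.302 × (+0.0165) = -0.252483
Convexity effect: ½·C·(Δy)² = 0.5 × 184.1 × (0.0165)² = +0.0250606125
ΔP/P ≈ -0.252483 + 0.0250606125 = -0.2274223875
New price ≈ 99.50 × (1 - 0.2274223875) = 76.87147244375.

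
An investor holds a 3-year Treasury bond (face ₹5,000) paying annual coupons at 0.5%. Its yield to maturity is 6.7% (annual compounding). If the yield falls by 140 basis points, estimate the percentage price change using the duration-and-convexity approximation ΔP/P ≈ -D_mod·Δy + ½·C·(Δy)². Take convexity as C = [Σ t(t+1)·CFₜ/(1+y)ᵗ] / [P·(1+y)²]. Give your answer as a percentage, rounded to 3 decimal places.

+4.017%

With y = 0.067:
  t   CF        PV=CF/(1+0.067)^t    t·PV        t(t+1)·PV
  1        25.00        23.4302        23.4302          46.8604
  2        25.00        21.9589        43.9179         131.7536
  3     5,025.00     4,136.5931    12,409.7794      49,639.1177
  Σ                  4,181.9823    12,477.1275      49,817.7317
P = 4,181.9823; D_Mac = 2.98354 yrs; D_mod = 2.79620 yrs; C = 10.46340.
Duration effect: -2.79620 × (-0.014) = +0.039147
Convexity effect: 0.5 × 10.46340 × (-0.014)² = +0.0010254
ΔP/P ≈ +0.039147 + 0.0010254 = +0.040172 = +4.0172%.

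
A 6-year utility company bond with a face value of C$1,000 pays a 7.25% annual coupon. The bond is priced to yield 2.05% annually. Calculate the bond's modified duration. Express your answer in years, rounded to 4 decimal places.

5.0918 years

Periodic yield y = 0.0205. First find Macaulay duration:
  t   CF        PV=CF/(1+0.0205)^t    t·PV
  1        72.50        71.0436        71.0436
  2        72.50        69.6165       139.2329
  3        72.50        68.2180       204.6540
  4        72.50        66.8476       267.3905
  5        72.50        65.5048       327.5239
  6     1,072.50       949.5531     5,697.3185
  Σ                  1,290.7836     6,707.1634
P = 1,290.7836; Macaulay duration = 6,707.1634 / 1,290.7836 = 5.19620 years.
Modified duration = D_Mac / (1 + y) = 5.19620 / 1.0205 = 5.09181 years.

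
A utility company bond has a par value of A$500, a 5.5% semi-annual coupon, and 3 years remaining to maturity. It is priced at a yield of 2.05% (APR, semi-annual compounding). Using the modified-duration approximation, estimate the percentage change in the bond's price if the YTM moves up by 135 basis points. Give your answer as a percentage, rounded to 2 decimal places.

Periodic yield y = 0.01025. Modified duration first:
  t   CF        PV=CF/(1+0.01025)^t    t·PV
  1        13.75        13.6105        13.6105
  2        13.75        13.4724        26.9448
  3        13.75        13.3357        40.0071
  4        13.75        13.2004        52.8016
  5        13.75        13.0665        65.3324
  6       513.75       483.2576     2,899.5455
  Σ                    549.9431     3,098.2419
P = 549.9431; D_Mac = 5.63375 half-year periods = 2.81688 yrs; D_mod = 2.81688/(1+0.01025) = 2.78830 yrs.
ΔP/P ≈ -D_mod · Δy = -2.78830 × (+0.0135) = -0.037642 = -3.7642%.

-3.76%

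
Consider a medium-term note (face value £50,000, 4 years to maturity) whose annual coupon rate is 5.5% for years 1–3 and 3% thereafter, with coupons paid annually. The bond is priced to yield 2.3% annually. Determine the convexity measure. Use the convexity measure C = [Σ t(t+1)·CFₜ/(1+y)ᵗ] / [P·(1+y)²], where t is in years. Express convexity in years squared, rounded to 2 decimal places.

17.27

With y = 0.023:
  t   CF        PV=CF/(1+0.023)^t    t·PV        t(t+1)·PV
  1     2,750.00     2,688.1720     2,688.1720       5,376.3441
  2     2,750.00     2,627.7342     5,255.4683      15,766.4049
  3     2,750.00     2,568.6551     7,705.9653      30,823.8611
  4    51,500.00    47,022.3895   188,089.5578     940,447.7892
  Σ                 54,906.9508   203,739.1635     992,414.3993
P = 54,906.9508.
Convexity = Σ t(t+1)·PV / [P·(1+y)²] = 992,414.3993 / (54,906.9508 × 1.046529) = 17.27088.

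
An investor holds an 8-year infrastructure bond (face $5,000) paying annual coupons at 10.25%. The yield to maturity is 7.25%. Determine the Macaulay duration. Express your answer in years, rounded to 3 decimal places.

6.010 years

Periodic yield y = 0.0725. Discount each cash flow and weight by its year:
  t   CF        PV=CF/(1+0.0725)^t    t·PV
  1       512.50       477.8555       477.8555
  2       512.50       445.5529       891.1058
  3       512.50       415.4339     1,246.3018
  4       512.50       387.3510     1,549.4039
  5       512.50       361.1664     1,805.8321
  6       512.50       336.7519     2,020.5114
  7       512.50       313.9878     2,197.9145
  8     5,512.50     3,148.9821    25,191.8570
  Σ                  5,887.0815    35,380.7821
Price P = Σ PV = 5,887.0815.
Macaulay duration = Σ(t·PV) / P = 35,380.7821 / 5,887.0815 = 6.00990 years.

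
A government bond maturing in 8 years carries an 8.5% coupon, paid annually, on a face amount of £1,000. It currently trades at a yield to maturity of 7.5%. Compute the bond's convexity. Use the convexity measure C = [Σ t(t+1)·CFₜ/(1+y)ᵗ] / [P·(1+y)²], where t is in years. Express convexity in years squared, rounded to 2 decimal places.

With y = 0.075:
  t   CF        PV=CF/(1+0.075)^t    t·PV        t(t+1)·PV
  1        85.00        79.0698        79.0698         158.1395
  2        85.00        73.5533       147.1065         441.3196
  3        85.00        68.4216       205.2649         821.0598
  4        85.00        63.6480       254.5922       1,272.9609
  5        85.00        59.2075       296.0374       1,776.2245
  6        85.00        55.0767       330.4604       2,313.2226
  7        85.00        51.2342       358.6392       2,869.1133
  8     1,085.00       608.3619     4,866.8954      43,802.0585
  Σ                  1,058.5730     6,538.0658      53,454.0988
P = 1,058.5730.
Convexity = Σ t(t+1)·PV / [P·(1+y)²] = 53,454.0988 / (1,058.5730 × 1.155625) = 43.69616.

43.70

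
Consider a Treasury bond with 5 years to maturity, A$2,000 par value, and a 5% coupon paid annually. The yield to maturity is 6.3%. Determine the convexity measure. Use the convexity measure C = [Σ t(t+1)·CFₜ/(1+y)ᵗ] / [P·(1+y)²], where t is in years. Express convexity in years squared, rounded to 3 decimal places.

23.255

With y = 0.063:
  t   CF        PV=CF/(1+0.063)^t    t·PV        t(t+1)·PV
  1       100.00        94.0734        94.0734         188.1468
  2       100.00        88.4980       176.9960         530.9880
  3       100.00        83.2531       249.7592         999.0367
  4       100.00        78.3190       313.2759       1,566.3793
  5     2,100.00     1,547.2232     7,736.1161      46,416.6963
  Σ                  1,891.3666     8,570.2205      49,701.2472
P = 1,891.3666.
Convexity = Σ t(t+1)·PV / [P·(1+y)²] = 49,701.2472 / (1,891.3666 × 1.129969) = 23.25547.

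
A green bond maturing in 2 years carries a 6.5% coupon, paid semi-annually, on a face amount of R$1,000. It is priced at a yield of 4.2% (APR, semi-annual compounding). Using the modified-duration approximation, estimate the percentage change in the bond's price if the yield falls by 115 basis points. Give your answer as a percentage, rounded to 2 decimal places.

Periodic yield y = 0.021. Modified duration first:
  t   CF        PV=CF/(1+0.021)^t    t·PV
  1        32.50        31.8315        31.8315
  2        32.50        31.1768        62.3536
  3        32.50        30.5356        91.6067
  4     1,032.50       950.1389     3,800.5555
  Σ                  1,043.6828     3,986.3475
P = 1,043.6828; D_Mac = 3.81950 half-year periods = 1.90975 yrs; D_mod = 1.90975/(1+0.021) = 1.87047 yrs.
ΔP/P ≈ -D_mod · Δy = -1.87047 × (-0.0115) = +0.021510 = +2.1510%.

+2.15%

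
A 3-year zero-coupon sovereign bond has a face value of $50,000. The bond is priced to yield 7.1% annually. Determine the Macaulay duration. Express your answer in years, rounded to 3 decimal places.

A zero-coupon bond has a single cash flow at maturity, so its Macaulay duration equals its maturity: 3 years.

3.000 years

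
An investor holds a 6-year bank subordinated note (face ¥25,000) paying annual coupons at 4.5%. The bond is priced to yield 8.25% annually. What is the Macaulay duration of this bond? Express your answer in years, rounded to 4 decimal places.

5.3192 years

Periodic yield y = 0.0825. Discount each cash flow and weight by its year:
  t   CF        PV=CF/(1+0.0825)^t    t·PV
  1     1,125.00     1,039.2610     1,039.2610
  2     1,125.00       960.0563     1,920.1126
  3     1,125.00       886.8881     2,660.6642
  4     1,125.00       819.2961     3,277.1845
  5     1,125.00       756.8555     3,784.2777
  6    26,125.00    16,236.3674    97,418.2042
  Σ                 20,698.7244   110,099.7042
Price P = Σ PV = 20,698.7244.
Macaulay duration = Σ(t·PV) / P = 110,099.7042 / 20,698.7244 = 5.31915 years.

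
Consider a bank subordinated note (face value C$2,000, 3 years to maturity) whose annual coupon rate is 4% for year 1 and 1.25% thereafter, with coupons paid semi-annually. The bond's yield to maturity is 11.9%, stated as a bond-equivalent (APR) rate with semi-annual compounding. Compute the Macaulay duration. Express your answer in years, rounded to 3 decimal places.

Periodic yield y = 0.0595. Discount each cash flow and weight by its period:
  t   CF        PV=CF/(1+0.0595)^t    t·PV
  1        40.00        37.7537        37.7537
  2        40.00        35.6335        71.2669
  3        12.50        10.5101        31.5303
  4        12.50         9.9199        39.6795
  5        12.50         9.3628        46.8139
  6     2,012.50     1,422.7550     8,536.5300
  Σ                  1,525.9349     8,763.5744
Price P = Σ PV = 1,525.9349.
Macaulay duration = Σ(t·PV) / P = 8,763.5744 / 1,525.9349 = 5.74309 half-year periods.
In years: 5.74309 / 2 = 2.87154 years.

2.872 years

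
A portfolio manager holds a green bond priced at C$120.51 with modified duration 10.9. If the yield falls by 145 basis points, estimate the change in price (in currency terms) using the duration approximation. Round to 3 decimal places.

Duration approximation: ΔP/P ≈ -D_mod · Δy = -10.9 × (-0.0145) = +0.158050.
ΔP ≈ 120.51 × (+0.158050) = +19.0466055.

+C$19.047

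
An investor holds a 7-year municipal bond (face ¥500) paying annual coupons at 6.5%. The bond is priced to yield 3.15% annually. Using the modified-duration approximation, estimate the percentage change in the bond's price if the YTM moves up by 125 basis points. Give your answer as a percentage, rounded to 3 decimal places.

-7.220%

Periodic yield y = 0.0315. Modified duration first:
  t   CF        PV=CF/(1+0.0315)^t    t·PV
  1        32.50        31.5075        31.5075
  2        32.50        30.5453        61.0907
  3        32.50        29.6125        88.8376
  4        32.50        28.7082       114.8329
  5        32.50        27.8315       139.1577
  6        32.50        26.9816       161.8897
  7       532.50       428.5830     3,000.0813
  Σ                    603.7698     3,597.3974
P = 603.7698; D_Mac = 5.95823 yrs; D_mod = 5.95823/(1+0.0315) = 5.77627 yrs.
ΔP/P ≈ -D_mod · Δy = -5.77627 × (+0.0125) = -0.072203 = -7.2203%.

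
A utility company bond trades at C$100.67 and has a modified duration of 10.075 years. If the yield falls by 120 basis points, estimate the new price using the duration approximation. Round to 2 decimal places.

C$112.84

Duration approximation: ΔP/P ≈ -D_mod · Δy = -10.075 × (-0.012) = +0.120900.
New price ≈ 100.67 × (1 + 0.120900) = 112.841003.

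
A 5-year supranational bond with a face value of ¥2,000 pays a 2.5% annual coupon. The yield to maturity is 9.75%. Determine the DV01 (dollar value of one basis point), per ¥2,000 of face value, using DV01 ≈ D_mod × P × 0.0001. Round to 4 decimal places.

Periodic yield y = 0.0975.
  t   CF        PV=CF/(1+0.0975)^t    t·PV
  1        50.00        45.5581        45.5581
  2        50.00        41.5108        83.0216
  3        50.00        37.8230       113.4691
  4        50.00        34.4629       137.8516
  5     2,050.00     1,287.4525     6,437.2625
  Σ                  1,446.8073     6,817.1629
P = 1,446.8073; D_Mac = 4.71187 yrs; D_mod = 4.29327 yrs.
DV01 ≈ 4.29327 × 1,446.8073 × 0.0001 = 0.621154.

¥0.6212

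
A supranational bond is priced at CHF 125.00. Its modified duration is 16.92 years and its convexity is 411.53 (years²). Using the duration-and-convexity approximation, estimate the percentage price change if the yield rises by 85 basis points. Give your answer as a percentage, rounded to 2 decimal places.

Duration effect: -D_mod·Δy = -16.92 × (+0.0085) = -0.143820
Convexity effect: ½·C·(Δy)² = 0.5 × 411.53 × (0.0085)² = +0.01486652125
ΔP/P ≈ -0.143820 + 0.01486652125 = -0.12895347875
= -12.895347875%.

-12.90%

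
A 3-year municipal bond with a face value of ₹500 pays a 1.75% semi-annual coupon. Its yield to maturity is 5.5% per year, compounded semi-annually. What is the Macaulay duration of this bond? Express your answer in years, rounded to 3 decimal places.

2.931 years

Periodic yield y = 0.0275. Discount each cash flow and weight by its period:
  t   CF        PV=CF/(1+0.0275)^t    t·PV
  1        4.375         4.2579         4.2579
  2        4.375         4.1439         8.2879
  3        4.375         4.0330        12.0991
  4        4.375         3.9251        15.7004
  5        4.375         3.8200        19.1002
  6      504.375       428.6103     2,571.6616
  Σ                    448.7903     2,631.1072
Price P = Σ PV = 448.7903.
Macaulay duration = Σ(t·PV) / P = 2,631.1072 / 448.7903 = 5.86266 half-year periods.
In years: 5.86266 / 2 = 2.93133 years.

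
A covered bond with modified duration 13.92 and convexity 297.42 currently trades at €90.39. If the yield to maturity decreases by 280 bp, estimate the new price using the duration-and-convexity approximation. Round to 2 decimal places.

Duration effect: -D_mod·Δy = -13.92 × (-0.028) = +0.389760
Convexity effect: ½·C·(Δy)² = 0.5 × 297.42 × (-0.028)² = +0.11658864
ΔP/P ≈ +0.389760 + 0.11658864 = +0.50634864
New price ≈ 90.39 × (1 + 0.50634864) = 136.1588535696.

€136.16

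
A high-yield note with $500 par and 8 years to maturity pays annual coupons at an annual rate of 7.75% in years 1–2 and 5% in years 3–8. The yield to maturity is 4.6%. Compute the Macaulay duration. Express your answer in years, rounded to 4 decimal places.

6.5508 years

Periodic yield y = 0.046. Discount each cash flow and weight by its year:
  t   CF        PV=CF/(1+0.046)^t    t·PV
  1        38.75        37.0459        37.0459
  2        38.75        35.4167        70.8334
  3        25.00        21.8446        65.5339
  4        25.00        20.8840        83.5359
  5        25.00        19.9656        99.8278
  6        25.00        19.0875       114.5252
  7        25.00        18.2481       127.7369
  8       525.00       366.3581     2,930.8650
  Σ                    538.8506     3,529.9041
Price P = Σ PV = 538.8506.
Macaulay duration = Σ(t·PV) / P = 3,529.9041 / 538.8506 = 6.55080 years.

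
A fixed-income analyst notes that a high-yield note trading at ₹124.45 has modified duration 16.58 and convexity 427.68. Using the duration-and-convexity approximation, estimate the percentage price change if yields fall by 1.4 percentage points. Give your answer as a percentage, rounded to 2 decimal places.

Duration effect: -D_mod·Δy = -16.58 × (-0.014) = +0.232120
Convexity effect: ½·C·(Δy)² = 0.5 × 427.68 × (-0.014)² = +0.04191264
ΔP/P ≈ +0.232120 + 0.04191264 = +0.27403264
= +27.403264%.

+27.40%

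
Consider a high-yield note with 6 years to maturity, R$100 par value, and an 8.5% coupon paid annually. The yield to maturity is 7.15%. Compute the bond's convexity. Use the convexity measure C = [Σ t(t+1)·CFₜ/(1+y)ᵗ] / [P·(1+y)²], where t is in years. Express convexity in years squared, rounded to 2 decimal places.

With y = 0.0715:
  t   CF        PV=CF/(1+0.0715)^t    t·PV        t(t+1)·PV
  1         8.50         7.9328         7.9328          15.8656
  2         8.50         7.4035        14.8069          44.4207
  3         8.50         6.9094        20.7283          82.9132
  4         8.50         6.4484        25.7935         128.9675
  5         8.50         6.0181        30.0904         180.5424
  6       108.50        71.6930       430.1579       3,011.1055
  Σ                    106.4051       529.5099       3,463.8150
P = 106.4051.
Convexity = Σ t(t+1)·PV / [P·(1+y)²] = 3,463.8150 / (106.4051 × 1.148112) = 28.35357.

28.35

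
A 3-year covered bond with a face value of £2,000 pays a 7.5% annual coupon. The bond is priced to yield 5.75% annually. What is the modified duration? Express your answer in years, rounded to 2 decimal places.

Periodic yield y = 0.0575. First find Macaulay duration:
  t   CF        PV=CF/(1+0.0575)^t    t·PV
  1       150.00       141.8440       141.8440
  2       150.00       134.1314       268.2628
  3     2,150.00     1,818.0145     5,454.0434
  Σ                  2,093.9898     5,864.1502
P = 2,093.9898; Macaulay duration = 5,864.1502 / 2,093.9898 = 2.80047 years.
Modified duration = D_Mac / (1 + y) = 2.80047 / 1.0575 = 2.64820 years.

2.65 years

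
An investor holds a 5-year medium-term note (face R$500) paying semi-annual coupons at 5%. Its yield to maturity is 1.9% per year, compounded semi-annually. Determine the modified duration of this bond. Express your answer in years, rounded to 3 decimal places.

Periodic yield y = 0.0095. First find Macaulay duration:
  t   CF        PV=CF/(1+0.0095)^t    t·PV
  1        12.50        12.3824        12.3824
  2        12.50        12.2658        24.5317
  3        12.50        12.1504        36.4512
  4        12.50        12.0361        48.1443
  5        12.50        11.9228        59.6140
  6        12.50        11.8106        70.8636
  7        12.50        11.6995        81.8962
  8        12.50        11.5894        92.7149
  9        12.50        11.4803       103.3227
  10      512.50       466.2627     4,662.6266
  Σ                    573.5999     5,192.5476
P = 573.5999; Macaulay duration = 5,192.5476 / 573.5999 = 9.05256 half-year periods = 4.52628 years.
Modified duration = D_Mac / (1 + y) = 4.52628 / 1.0095 = 4.48369 years.

4.484 years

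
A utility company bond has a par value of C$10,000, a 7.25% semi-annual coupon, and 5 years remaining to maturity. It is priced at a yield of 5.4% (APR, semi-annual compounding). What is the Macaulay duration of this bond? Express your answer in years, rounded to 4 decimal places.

Periodic yield y = 0.027. Discount each cash flow and weight by its period:
  t   CF        PV=CF/(1+0.027)^t    t·PV
  1       362.50       352.9698       352.9698
  2       362.50       343.6902       687.3804
  3       362.50       334.6545     1,003.9635
  4       362.50       325.8564     1,303.4255
  5       362.50       317.2896     1,586.4478
  6       362.50       308.9480     1,853.6878
  7       362.50       300.8257     2,105.7798
  8       362.50       292.9169     2,343.3354
  9       362.50       285.2161     2,566.9448
  10   10,362.50     7,938.8959    79,388.9591
  Σ                 10,801.2630    93,192.8939
Price P = Σ PV = 10,801.2630.
Macaulay duration = Σ(t·PV) / P = 93,192.8939 / 10,801.2630 = 8.62796 half-year periods.
In years: 8.62796 / 2 = 4.31398 years.

4.3140 years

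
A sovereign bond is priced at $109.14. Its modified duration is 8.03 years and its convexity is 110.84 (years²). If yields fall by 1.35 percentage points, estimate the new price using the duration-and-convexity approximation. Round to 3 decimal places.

$122.074

Duration effect: -D_mod·Δy = -8.03 × (-0.0135) = +0.108405
Convexity effect: ½·C·(Δy)² = 0.5 × 110.84 × (-0.0135)² = +0.010100295
ΔP/P ≈ +0.108405 + 0.010100295 = +0.118505295
New price ≈ 109.14 × (1 + 0.118505295) = 122.0736678963.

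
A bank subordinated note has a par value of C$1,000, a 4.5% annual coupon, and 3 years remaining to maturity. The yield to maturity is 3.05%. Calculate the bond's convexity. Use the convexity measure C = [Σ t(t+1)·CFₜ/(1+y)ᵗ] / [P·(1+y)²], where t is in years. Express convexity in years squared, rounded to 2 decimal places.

With y = 0.0305:
  t   CF        PV=CF/(1+0.0305)^t    t·PV        t(t+1)·PV
  1        45.00        43.6681        43.6681          87.3362
  2        45.00        42.3757        84.7513         254.2540
  3     1,045.00       954.9317     2,864.7950      11,459.1802
  Σ                  1,040.9755     2,993.2145      11,800.7704
P = 1,040.9755.
Convexity = Σ t(t+1)·PV / [P·(1+y)²] = 11,800.7704 / (1,040.9755 × 1.061930) = 10.67515.

10.68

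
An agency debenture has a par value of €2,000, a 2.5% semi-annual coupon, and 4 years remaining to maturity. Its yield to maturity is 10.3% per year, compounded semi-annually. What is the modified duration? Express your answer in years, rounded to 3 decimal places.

3.612 years

Periodic yield y = 0.0515. First find Macaulay duration:
  t   CF        PV=CF/(1+0.0515)^t    t·PV
  1        25.00        23.7756        23.7756
  2        25.00        22.6111        45.2222
  3        25.00        21.5036        64.5109
  4        25.00        20.4505        81.8018
  5        25.00        19.4488        97.2442
  6        25.00        18.4963       110.9777
  7        25.00        17.5904       123.1326
  8     2,025.00     1,355.0359    10,840.2874
  Σ                  1,498.9122    11,386.9524
P = 1,498.9122; Macaulay duration = 11,386.9524 / 1,498.9122 = 7.59681 half-year periods = 3.79841 years.
Modified duration = D_Mac / (1 + y) = 3.79841 / 1.0515 = 3.61237 years.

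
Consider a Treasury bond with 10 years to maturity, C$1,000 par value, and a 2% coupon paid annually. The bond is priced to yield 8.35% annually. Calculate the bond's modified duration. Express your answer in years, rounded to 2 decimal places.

Periodic yield y = 0.0835. First find Macaulay duration:
  t   CF        PV=CF/(1+0.0835)^t    t·PV
  1        20.00        18.4587        18.4587
  2        20.00        17.0362        34.0724
  3        20.00        15.7233        47.1699
  4        20.00        14.5116        58.0463
  5        20.00        13.3932        66.9662
  6        20.00        12.3611        74.1665
  7        20.00        11.4085        79.8593
  8        20.00        10.5293        84.2342
  9        20.00         9.7178        87.4606
  10    1,020.00       457.4156     4,574.1565
  Σ                    580.5553     5,124.5904
P = 580.5553; Macaulay duration = 5,124.5904 / 580.5553 = 8.82705 years.
Modified duration = D_Mac / (1 + y) = 8.82705 / 1.0835 = 8.14679 years.

8.15 years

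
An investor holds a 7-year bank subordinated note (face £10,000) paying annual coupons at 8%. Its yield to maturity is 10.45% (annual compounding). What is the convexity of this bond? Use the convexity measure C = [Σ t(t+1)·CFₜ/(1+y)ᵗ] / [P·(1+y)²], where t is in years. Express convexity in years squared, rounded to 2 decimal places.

With y = 0.1045:
  t   CF        PV=CF/(1+0.1045)^t    t·PV        t(t+1)·PV
  1       800.00       724.3096       724.3096       1,448.6193
  2       800.00       655.7806     1,311.5611       3,934.6834
  3       800.00       593.7352     1,781.2057       7,124.8229
  4       800.00       537.5602     2,150.2408      10,751.2040
  5       800.00       486.7000     2,433.5002      14,601.0013
  6       800.00       440.6519     2,643.9115      18,507.3806
  7    10,800.00     5,385.9673    37,701.7712     301,614.1700
  Σ                  8,824.7049    48,746.5003     357,981.8815
P = 8,824.7049.
Convexity = Σ t(t+1)·PV / [P·(1+y)²] = 357,981.8815 / (8,824.7049 × 1.219920) = 33.25289.

33.25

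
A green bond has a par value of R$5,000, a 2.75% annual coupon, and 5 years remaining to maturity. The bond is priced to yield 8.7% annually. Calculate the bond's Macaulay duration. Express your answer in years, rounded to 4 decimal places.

Periodic yield y = 0.087. Discount each cash flow and weight by its year:
  t   CF        PV=CF/(1+0.087)^t    t·PV
  1       137.50       126.4949       126.4949
  2       137.50       116.3707       232.7414
  3       137.50       107.0568       321.1703
  4       137.50        98.4883       393.9531
  5     5,137.50     3,385.3542    16,926.7710
  Σ                  3,833.7649    18,001.1307
Price P = Σ PV = 3,833.7649.
Macaulay duration = Σ(t·PV) / P = 18,001.1307 / 3,833.7649 = 4.69542 years.

4.6954 years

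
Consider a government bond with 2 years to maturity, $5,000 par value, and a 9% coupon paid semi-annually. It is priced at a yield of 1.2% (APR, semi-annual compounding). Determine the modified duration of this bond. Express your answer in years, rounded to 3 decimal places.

1.873 years

Periodic yield y = 0.006. First find Macaulay duration:
  t   CF        PV=CF/(1+0.006)^t    t·PV
  1       225.00       223.6581       223.6581
  2       225.00       222.3241       444.6482
  3       225.00       220.9981       662.9944
  4     5,225.00     5,101.4587    20,405.8347
  Σ                  5,768.4389    21,737.1353
P = 5,768.4389; Macaulay duration = 21,737.1353 / 5,768.4389 = 3.76829 half-year periods = 1.88414 years.
Modified duration = D_Mac / (1 + y) = 1.88414 / 1.006 = 1.87291 years.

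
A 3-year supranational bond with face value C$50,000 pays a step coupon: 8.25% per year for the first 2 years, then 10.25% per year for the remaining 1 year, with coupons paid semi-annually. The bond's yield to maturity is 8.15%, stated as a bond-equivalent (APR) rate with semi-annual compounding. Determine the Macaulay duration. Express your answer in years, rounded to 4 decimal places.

2.7190 years

Periodic yield y = 0.04075. Discount each cash flow and weight by its period:
  t   CF        PV=CF/(1+0.04075)^t    t·PV
  1     2,062.50     1,981.7439     1,981.7439
  2     2,062.50     1,904.1498     3,808.2997
  3     2,062.50     1,829.5939     5,488.7816
  4     2,062.50     1,757.9571     7,031.8285
  5     2,562.50     2,098.6102    10,493.0509
  6    52,562.50    41,361.6158   248,169.6946
  Σ                 50,933.6707   276,973.3992
Price P = Σ PV = 50,933.6707.
Macaulay duration = Σ(t·PV) / P = 276,973.3992 / 50,933.6707 = 5.43792 half-year periods.
In years: 5.43792 / 2 = 2.71896 years.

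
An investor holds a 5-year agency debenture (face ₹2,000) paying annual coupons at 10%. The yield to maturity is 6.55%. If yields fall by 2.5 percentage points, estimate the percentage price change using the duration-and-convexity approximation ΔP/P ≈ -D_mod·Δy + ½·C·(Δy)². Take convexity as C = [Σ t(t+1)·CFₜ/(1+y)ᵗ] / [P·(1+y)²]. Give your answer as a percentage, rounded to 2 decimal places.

+10.58%

With y = 0.0655:
  t   CF        PV=CF/(1+0.0655)^t    t·PV        t(t+1)·PV
  1       200.00       187.7053       187.7053         375.4106
  2       200.00       176.1664       352.3328       1,056.9984
  3       200.00       165.3368       496.0105       1,984.0421
  4       200.00       155.1730       620.6920       3,103.4602
  5     2,200.00     1,601.9738     8,009.8690      48,059.2142
  Σ                  2,286.3554     9,666.6097      54,579.1254
P = 2,286.3554; D_Mac = 4.22796 yrs; D_mod = 3.96805 yrs; C = 21.02693.
Duration effect: -3.96805 × (-0.025) = +0.099201
Convexity effect: 0.5 × 21.02693 × (-0.025)² = +0.0065709
ΔP/P ≈ +0.099201 + 0.0065709 = +0.105772 = +10.5772%.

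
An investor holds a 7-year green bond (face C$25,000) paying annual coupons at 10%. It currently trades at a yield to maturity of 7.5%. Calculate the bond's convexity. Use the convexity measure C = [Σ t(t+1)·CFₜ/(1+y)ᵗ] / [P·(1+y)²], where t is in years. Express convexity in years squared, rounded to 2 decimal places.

34.47

With y = 0.075:
  t   CF        PV=CF/(1+0.075)^t    t·PV        t(t+1)·PV
  1     2,500.00     2,325.5814     2,325.5814       4,651.1628
  2     2,500.00     2,163.3315     4,326.6631      12,979.9892
  3     2,500.00     2,012.4014     6,037.2043      24,148.8171
  4     2,500.00     1,872.0013     7,488.0053      37,440.0265
  5     2,500.00     1,741.3966     8,706.9829      52,241.8974
  6     2,500.00     1,619.9038     9,719.4228      68,035.9594
  7    27,500.00    16,575.7598   116,030.3184     928,242.5474
  Σ                 28,310.3758   154,634.1781   1,127,740.3998
P = 28,310.3758.
Convexity = Σ t(t+1)·PV / [P·(1+y)²] = 1,127,740.3998 / (28,310.3758 × 1.155625) = 34.47042.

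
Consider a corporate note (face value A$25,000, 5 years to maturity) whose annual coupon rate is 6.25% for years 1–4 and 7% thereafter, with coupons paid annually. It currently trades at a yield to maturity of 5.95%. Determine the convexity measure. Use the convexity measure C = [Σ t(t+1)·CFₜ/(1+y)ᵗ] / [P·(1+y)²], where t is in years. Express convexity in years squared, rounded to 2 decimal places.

With y = 0.0595:
  t   CF        PV=CF/(1+0.0595)^t    t·PV        t(t+1)·PV
  1     1,562.50     1,474.7522     1,474.7522       2,949.5045
  2     1,562.50     1,391.9323     2,783.8645       8,351.5936
  3     1,562.50     1,313.7634     3,941.2901      15,765.1602
  4     1,562.50     1,239.9843     4,959.9371      24,799.6857
  5    26,750.00    20,036.3671   100,181.8357     601,091.0144
  Σ                 25,456.7993   113,341.6797     652,956.9585
P = 25,456.7993.
Convexity = Σ t(t+1)·PV / [P·(1+y)²] = 652,956.9585 / (25,456.7993 × 1.122540) = 22.84961.

22.85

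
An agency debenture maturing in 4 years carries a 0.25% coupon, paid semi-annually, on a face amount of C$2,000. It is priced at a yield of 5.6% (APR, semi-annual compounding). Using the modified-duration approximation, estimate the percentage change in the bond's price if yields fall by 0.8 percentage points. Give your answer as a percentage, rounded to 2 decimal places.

Periodic yield y = 0.028. Modified duration first:
  t   CF        PV=CF/(1+0.028)^t    t·PV
  1         2.50         2.4319         2.4319
  2         2.50         2.3657         4.7313
  3         2.50         2.3012         6.9037
  4         2.50         2.2386         8.9542
  5         2.50         2.1776        10.8879
  6         2.50         2.1183        12.7096
  7         2.50         2.0606        14.4240
  8     2,002.50     1,605.5639    12,844.5116
  Σ                  1,621.2577    12,905.5543
P = 1,621.2577; D_Mac = 7.96021 half-year periods = 3.98011 yrs; D_mod = 3.98011/(1+0.028) = 3.87170 yrs.
ΔP/P ≈ -D_mod · Δy = -3.87170 × (-0.008) = +0.030974 = +3.0974%.

+3.10%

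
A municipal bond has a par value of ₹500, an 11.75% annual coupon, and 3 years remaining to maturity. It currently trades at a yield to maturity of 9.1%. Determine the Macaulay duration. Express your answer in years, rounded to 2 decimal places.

2.71 years

Periodic yield y = 0.091. Discount each cash flow and weight by its year:
  t   CF        PV=CF/(1+0.091)^t    t·PV
  1        58.75        53.8497        53.8497
  2        58.75        49.3581        98.7162
  3       558.75       430.2722     1,290.8166
  Σ                    533.4800     1,443.3825
Price P = Σ PV = 533.4800.
Macaulay duration = Σ(t·PV) / P = 1,443.3825 / 533.4800 = 2.70560 years.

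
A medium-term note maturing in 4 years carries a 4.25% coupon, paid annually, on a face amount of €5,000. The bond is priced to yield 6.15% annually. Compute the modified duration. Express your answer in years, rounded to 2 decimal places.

Periodic yield y = 0.0615. First find Macaulay duration:
  t   CF        PV=CF/(1+0.0615)^t    t·PV
  1       212.50       200.1884       200.1884
  2       212.50       188.5901       377.1802
  3       212.50       177.6638       532.9914
  4     5,212.50     4,105.5002    16,422.0007
  Σ                  4,671.9425    17,532.3607
P = 4,671.9425; Macaulay duration = 17,532.3607 / 4,671.9425 = 3.75269 years.
Modified duration = D_Mac / (1 + y) = 3.75269 / 1.0615 = 3.53527 years.

3.54 years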